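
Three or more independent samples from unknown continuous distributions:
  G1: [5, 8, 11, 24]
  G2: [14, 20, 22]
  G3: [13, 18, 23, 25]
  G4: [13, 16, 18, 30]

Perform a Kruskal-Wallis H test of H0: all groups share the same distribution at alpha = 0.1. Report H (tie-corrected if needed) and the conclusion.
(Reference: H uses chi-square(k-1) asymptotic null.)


Step 1: Combine all N = 15 observations and assign midranks.
sorted (value, group, rank): (5,G1,1), (8,G1,2), (11,G1,3), (13,G3,4.5), (13,G4,4.5), (14,G2,6), (16,G4,7), (18,G3,8.5), (18,G4,8.5), (20,G2,10), (22,G2,11), (23,G3,12), (24,G1,13), (25,G3,14), (30,G4,15)
Step 2: Sum ranks within each group.
R_1 = 19 (n_1 = 4)
R_2 = 27 (n_2 = 3)
R_3 = 39 (n_3 = 4)
R_4 = 35 (n_4 = 4)
Step 3: H = 12/(N(N+1)) * sum(R_i^2/n_i) - 3(N+1)
     = 12/(15*16) * (19^2/4 + 27^2/3 + 39^2/4 + 35^2/4) - 3*16
     = 0.050000 * 1019.75 - 48
     = 2.987500.
Step 4: Ties present; correction factor C = 1 - 12/(15^3 - 15) = 0.996429. Corrected H = 2.987500 / 0.996429 = 2.998208.
Step 5: Under H0, H ~ chi^2(3); p-value = 0.391902.
Step 6: alpha = 0.1. fail to reject H0.

H = 2.9982, df = 3, p = 0.391902, fail to reject H0.


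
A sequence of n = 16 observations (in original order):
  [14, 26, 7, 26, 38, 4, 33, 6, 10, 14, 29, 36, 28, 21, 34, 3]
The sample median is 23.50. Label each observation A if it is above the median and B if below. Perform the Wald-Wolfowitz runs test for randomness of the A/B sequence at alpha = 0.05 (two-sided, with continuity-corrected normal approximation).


Step 1: Compute median = 23.50; label A = above, B = below.
Labels in order: BABAABABBBAAABAB  (n_A = 8, n_B = 8)
Step 2: Count runs R = 11.
Step 3: Under H0 (random ordering), E[R] = 2*n_A*n_B/(n_A+n_B) + 1 = 2*8*8/16 + 1 = 9.0000.
        Var[R] = 2*n_A*n_B*(2*n_A*n_B - n_A - n_B) / ((n_A+n_B)^2 * (n_A+n_B-1)) = 14336/3840 = 3.7333.
        SD[R] = 1.9322.
Step 4: Continuity-corrected z = (R - 0.5 - E[R]) / SD[R] = (11 - 0.5 - 9.0000) / 1.9322 = 0.7763.
Step 5: Two-sided p-value via normal approximation = 2*(1 - Phi(|z|)) = 0.437558.
Step 6: alpha = 0.05. fail to reject H0.

R = 11, z = 0.7763, p = 0.437558, fail to reject H0.


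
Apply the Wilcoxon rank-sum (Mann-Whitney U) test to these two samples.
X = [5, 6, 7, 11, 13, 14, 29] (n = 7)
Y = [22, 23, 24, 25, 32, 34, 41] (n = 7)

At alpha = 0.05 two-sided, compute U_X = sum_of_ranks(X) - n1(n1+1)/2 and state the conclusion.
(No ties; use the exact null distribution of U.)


Step 1: Combine and sort all 14 observations; assign midranks.
sorted (value, group): (5,X), (6,X), (7,X), (11,X), (13,X), (14,X), (22,Y), (23,Y), (24,Y), (25,Y), (29,X), (32,Y), (34,Y), (41,Y)
ranks: 5->1, 6->2, 7->3, 11->4, 13->5, 14->6, 22->7, 23->8, 24->9, 25->10, 29->11, 32->12, 34->13, 41->14
Step 2: Rank sum for X: R1 = 1 + 2 + 3 + 4 + 5 + 6 + 11 = 32.
Step 3: U_X = R1 - n1(n1+1)/2 = 32 - 7*8/2 = 32 - 28 = 4.
       U_Y = n1*n2 - U_X = 49 - 4 = 45.
Step 4: No ties, so the exact null distribution of U (based on enumerating the C(14,7) = 3432 equally likely rank assignments) gives the two-sided p-value.
Step 5: p-value = 0.006993; compare to alpha = 0.05. reject H0.

U_X = 4, p = 0.006993, reject H0 at alpha = 0.05.


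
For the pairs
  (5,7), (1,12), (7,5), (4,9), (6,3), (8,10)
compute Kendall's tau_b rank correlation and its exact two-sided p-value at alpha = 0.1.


Step 1: Enumerate the 15 unordered pairs (i,j) with i<j and classify each by sign(x_j-x_i) * sign(y_j-y_i).
  (1,2):dx=-4,dy=+5->D; (1,3):dx=+2,dy=-2->D; (1,4):dx=-1,dy=+2->D; (1,5):dx=+1,dy=-4->D
  (1,6):dx=+3,dy=+3->C; (2,3):dx=+6,dy=-7->D; (2,4):dx=+3,dy=-3->D; (2,5):dx=+5,dy=-9->D
  (2,6):dx=+7,dy=-2->D; (3,4):dx=-3,dy=+4->D; (3,5):dx=-1,dy=-2->C; (3,6):dx=+1,dy=+5->C
  (4,5):dx=+2,dy=-6->D; (4,6):dx=+4,dy=+1->C; (5,6):dx=+2,dy=+7->C
Step 2: C = 5, D = 10, total pairs = 15.
Step 3: tau = (C - D)/(n(n-1)/2) = (5 - 10)/15 = -0.333333.
Step 4: Exact two-sided p-value (enumerate n! = 720 permutations of y under H0): p = 0.469444.
Step 5: alpha = 0.1. fail to reject H0.

tau_b = -0.3333 (C=5, D=10), p = 0.469444, fail to reject H0.


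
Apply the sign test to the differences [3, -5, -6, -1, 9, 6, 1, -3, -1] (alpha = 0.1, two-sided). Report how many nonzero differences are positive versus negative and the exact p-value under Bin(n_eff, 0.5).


Step 1: Discard zero differences. Original n = 9; n_eff = number of nonzero differences = 9.
Nonzero differences (with sign): +3, -5, -6, -1, +9, +6, +1, -3, -1
Step 2: Count signs: positive = 4, negative = 5.
Step 3: Under H0: P(positive) = 0.5, so the number of positives S ~ Bin(9, 0.5).
Step 4: Two-sided exact p-value = sum of Bin(9,0.5) probabilities at or below the observed probability = 1.000000.
Step 5: alpha = 0.1. fail to reject H0.

n_eff = 9, pos = 4, neg = 5, p = 1.000000, fail to reject H0.


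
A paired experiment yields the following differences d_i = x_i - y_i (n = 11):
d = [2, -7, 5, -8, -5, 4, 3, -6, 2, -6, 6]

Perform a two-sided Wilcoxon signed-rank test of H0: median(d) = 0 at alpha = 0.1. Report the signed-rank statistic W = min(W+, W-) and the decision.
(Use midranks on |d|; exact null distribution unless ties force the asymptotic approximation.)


Step 1: Drop any zero differences (none here) and take |d_i|.
|d| = [2, 7, 5, 8, 5, 4, 3, 6, 2, 6, 6]
Step 2: Midrank |d_i| (ties get averaged ranks).
ranks: |2|->1.5, |7|->10, |5|->5.5, |8|->11, |5|->5.5, |4|->4, |3|->3, |6|->8, |2|->1.5, |6|->8, |6|->8
Step 3: Attach original signs; sum ranks with positive sign and with negative sign.
W+ = 1.5 + 5.5 + 4 + 3 + 1.5 + 8 = 23.5
W- = 10 + 11 + 5.5 + 8 + 8 = 42.5
(Check: W+ + W- = 66 should equal n(n+1)/2 = 66.)
Step 4: Test statistic W = min(W+, W-) = 23.5.
Step 5: Ties in |d|, so use the tie-corrected normal approximation.
        E[W] = n(n+1)/4 = 11*12/4 = 33.
        Tie groups: |d|=2 (t=2), |d|=5 (t=2), |d|=6 (t=3); sum(t^3 - t) = 36.
        Var[W] = n(n+1)(2n+1)/24 - sum(t^3-t)/48 = 3036/24 - 36/48 = 125.75.
        z = (W - E[W]) / sqrt(Var[W]) = (23.5 - 33) / 11.2138 = -0.8472.
        Two-sided p = 2*Phi(z) = 0.396901.
Step 6: alpha = 0.1. fail to reject H0.

W+ = 23.5, W- = 42.5, W = min = 23.5, p = 0.396901, fail to reject H0.


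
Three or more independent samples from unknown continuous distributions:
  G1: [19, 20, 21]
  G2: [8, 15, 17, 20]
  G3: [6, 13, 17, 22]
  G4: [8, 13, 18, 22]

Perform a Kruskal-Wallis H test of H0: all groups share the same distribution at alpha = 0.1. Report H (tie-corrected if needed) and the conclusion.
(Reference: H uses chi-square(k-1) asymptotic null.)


Step 1: Combine all N = 15 observations and assign midranks.
sorted (value, group, rank): (6,G3,1), (8,G2,2.5), (8,G4,2.5), (13,G3,4.5), (13,G4,4.5), (15,G2,6), (17,G2,7.5), (17,G3,7.5), (18,G4,9), (19,G1,10), (20,G1,11.5), (20,G2,11.5), (21,G1,13), (22,G3,14.5), (22,G4,14.5)
Step 2: Sum ranks within each group.
R_1 = 34.5 (n_1 = 3)
R_2 = 27.5 (n_2 = 4)
R_3 = 27.5 (n_3 = 4)
R_4 = 30.5 (n_4 = 4)
Step 3: H = 12/(N(N+1)) * sum(R_i^2/n_i) - 3(N+1)
     = 12/(15*16) * (34.5^2/3 + 27.5^2/4 + 27.5^2/4 + 30.5^2/4) - 3*16
     = 0.050000 * 1007.44 - 48
     = 2.371875.
Step 4: Ties present; correction factor C = 1 - 30/(15^3 - 15) = 0.991071. Corrected H = 2.371875 / 0.991071 = 2.393243.
Step 5: Under H0, H ~ chi^2(3); p-value = 0.494894.
Step 6: alpha = 0.1. fail to reject H0.

H = 2.3932, df = 3, p = 0.494894, fail to reject H0.


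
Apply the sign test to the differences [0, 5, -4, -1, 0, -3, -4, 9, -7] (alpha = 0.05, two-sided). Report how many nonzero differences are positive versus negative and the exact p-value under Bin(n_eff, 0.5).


Step 1: Discard zero differences. Original n = 9; n_eff = number of nonzero differences = 7.
Nonzero differences (with sign): +5, -4, -1, -3, -4, +9, -7
Step 2: Count signs: positive = 2, negative = 5.
Step 3: Under H0: P(positive) = 0.5, so the number of positives S ~ Bin(7, 0.5).
Step 4: Two-sided exact p-value = sum of Bin(7,0.5) probabilities at or below the observed probability = 0.453125.
Step 5: alpha = 0.05. fail to reject H0.

n_eff = 7, pos = 2, neg = 5, p = 0.453125, fail to reject H0.


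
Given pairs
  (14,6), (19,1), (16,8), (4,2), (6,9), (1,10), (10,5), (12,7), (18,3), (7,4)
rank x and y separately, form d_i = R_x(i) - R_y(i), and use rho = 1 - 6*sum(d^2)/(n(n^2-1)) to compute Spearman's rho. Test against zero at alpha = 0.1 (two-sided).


Step 1: Rank x and y separately (midranks; no ties here).
rank(x): 14->7, 19->10, 16->8, 4->2, 6->3, 1->1, 10->5, 12->6, 18->9, 7->4
rank(y): 6->6, 1->1, 8->8, 2->2, 9->9, 10->10, 5->5, 7->7, 3->3, 4->4
Step 2: d_i = R_x(i) - R_y(i); compute d_i^2.
  (7-6)^2=1, (10-1)^2=81, (8-8)^2=0, (2-2)^2=0, (3-9)^2=36, (1-10)^2=81, (5-5)^2=0, (6-7)^2=1, (9-3)^2=36, (4-4)^2=0
sum(d^2) = 236.
Step 3: rho = 1 - 6*236 / (10*(10^2 - 1)) = 1 - 1416/990 = -0.430303.
Step 4: Under H0, t = rho * sqrt((n-2)/(1-rho^2)) = -1.3483 ~ t(8).
Step 5: Two-sided p-value from the t-distribution with 8 df = 0.214492.
Step 6: alpha = 0.1. fail to reject H0.

rho = -0.4303, p = 0.214492, fail to reject H0 at alpha = 0.1.


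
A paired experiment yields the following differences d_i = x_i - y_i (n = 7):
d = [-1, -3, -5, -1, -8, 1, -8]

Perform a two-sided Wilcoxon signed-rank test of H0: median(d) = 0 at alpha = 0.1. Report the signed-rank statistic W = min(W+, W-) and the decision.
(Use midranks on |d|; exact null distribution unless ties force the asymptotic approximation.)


Step 1: Drop any zero differences (none here) and take |d_i|.
|d| = [1, 3, 5, 1, 8, 1, 8]
Step 2: Midrank |d_i| (ties get averaged ranks).
ranks: |1|->2, |3|->4, |5|->5, |1|->2, |8|->6.5, |1|->2, |8|->6.5
Step 3: Attach original signs; sum ranks with positive sign and with negative sign.
W+ = 2 = 2
W- = 2 + 4 + 5 + 2 + 6.5 + 6.5 = 26
(Check: W+ + W- = 28 should equal n(n+1)/2 = 28.)
Step 4: Test statistic W = min(W+, W-) = 2.
Step 5: Ties in |d|, so use the tie-corrected normal approximation.
        E[W] = n(n+1)/4 = 7*8/4 = 14.
        Tie groups: |d|=1 (t=3), |d|=8 (t=2); sum(t^3 - t) = 30.
        Var[W] = n(n+1)(2n+1)/24 - sum(t^3-t)/48 = 840/24 - 30/48 = 34.375.
        z = (W - E[W]) / sqrt(Var[W]) = (2 - 14) / 5.8630 = -2.0467.
        Two-sided p = 2*Phi(z) = 0.040685.
Step 6: alpha = 0.1. reject H0.

W+ = 2, W- = 26, W = min = 2, p = 0.040685, reject H0.


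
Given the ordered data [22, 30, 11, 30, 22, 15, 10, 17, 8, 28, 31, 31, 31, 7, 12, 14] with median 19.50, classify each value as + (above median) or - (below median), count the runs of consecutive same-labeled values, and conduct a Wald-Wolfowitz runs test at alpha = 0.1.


Step 1: Compute median = 19.50; label A = above, B = below.
Labels in order: AABAABBBBAAAABBB  (n_A = 8, n_B = 8)
Step 2: Count runs R = 6.
Step 3: Under H0 (random ordering), E[R] = 2*n_A*n_B/(n_A+n_B) + 1 = 2*8*8/16 + 1 = 9.0000.
        Var[R] = 2*n_A*n_B*(2*n_A*n_B - n_A - n_B) / ((n_A+n_B)^2 * (n_A+n_B-1)) = 14336/3840 = 3.7333.
        SD[R] = 1.9322.
Step 4: Continuity-corrected z = (R + 0.5 - E[R]) / SD[R] = (6 + 0.5 - 9.0000) / 1.9322 = -1.2939.
Step 5: Two-sided p-value via normal approximation = 2*(1 - Phi(|z|)) = 0.195709.
Step 6: alpha = 0.1. fail to reject H0.

R = 6, z = -1.2939, p = 0.195709, fail to reject H0.


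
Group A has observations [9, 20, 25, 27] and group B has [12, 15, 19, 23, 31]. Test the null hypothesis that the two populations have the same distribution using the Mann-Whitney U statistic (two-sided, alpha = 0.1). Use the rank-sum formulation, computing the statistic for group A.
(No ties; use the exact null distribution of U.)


Step 1: Combine and sort all 9 observations; assign midranks.
sorted (value, group): (9,X), (12,Y), (15,Y), (19,Y), (20,X), (23,Y), (25,X), (27,X), (31,Y)
ranks: 9->1, 12->2, 15->3, 19->4, 20->5, 23->6, 25->7, 27->8, 31->9
Step 2: Rank sum for X: R1 = 1 + 5 + 7 + 8 = 21.
Step 3: U_X = R1 - n1(n1+1)/2 = 21 - 4*5/2 = 21 - 10 = 11.
       U_Y = n1*n2 - U_X = 20 - 11 = 9.
Step 4: No ties, so the exact null distribution of U (based on enumerating the C(9,4) = 126 equally likely rank assignments) gives the two-sided p-value.
Step 5: p-value = 0.904762; compare to alpha = 0.1. fail to reject H0.

U_X = 11, p = 0.904762, fail to reject H0 at alpha = 0.1.


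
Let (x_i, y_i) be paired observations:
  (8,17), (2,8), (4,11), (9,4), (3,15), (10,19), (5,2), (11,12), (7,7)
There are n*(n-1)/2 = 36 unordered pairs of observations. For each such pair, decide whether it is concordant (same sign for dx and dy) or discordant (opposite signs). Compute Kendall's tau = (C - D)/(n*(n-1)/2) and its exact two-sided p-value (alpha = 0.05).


Step 1: Enumerate the 36 unordered pairs (i,j) with i<j and classify each by sign(x_j-x_i) * sign(y_j-y_i).
  (1,2):dx=-6,dy=-9->C; (1,3):dx=-4,dy=-6->C; (1,4):dx=+1,dy=-13->D; (1,5):dx=-5,dy=-2->C
  (1,6):dx=+2,dy=+2->C; (1,7):dx=-3,dy=-15->C; (1,8):dx=+3,dy=-5->D; (1,9):dx=-1,dy=-10->C
  (2,3):dx=+2,dy=+3->C; (2,4):dx=+7,dy=-4->D; (2,5):dx=+1,dy=+7->C; (2,6):dx=+8,dy=+11->C
  (2,7):dx=+3,dy=-6->D; (2,8):dx=+9,dy=+4->C; (2,9):dx=+5,dy=-1->D; (3,4):dx=+5,dy=-7->D
  (3,5):dx=-1,dy=+4->D; (3,6):dx=+6,dy=+8->C; (3,7):dx=+1,dy=-9->D; (3,8):dx=+7,dy=+1->C
  (3,9):dx=+3,dy=-4->D; (4,5):dx=-6,dy=+11->D; (4,6):dx=+1,dy=+15->C; (4,7):dx=-4,dy=-2->C
  (4,8):dx=+2,dy=+8->C; (4,9):dx=-2,dy=+3->D; (5,6):dx=+7,dy=+4->C; (5,7):dx=+2,dy=-13->D
  (5,8):dx=+8,dy=-3->D; (5,9):dx=+4,dy=-8->D; (6,7):dx=-5,dy=-17->C; (6,8):dx=+1,dy=-7->D
  (6,9):dx=-3,dy=-12->C; (7,8):dx=+6,dy=+10->C; (7,9):dx=+2,dy=+5->C; (8,9):dx=-4,dy=-5->C
Step 2: C = 21, D = 15, total pairs = 36.
Step 3: tau = (C - D)/(n(n-1)/2) = (21 - 15)/36 = 0.166667.
Step 4: Exact two-sided p-value (enumerate n! = 362880 permutations of y under H0): p = 0.612202.
Step 5: alpha = 0.05. fail to reject H0.

tau_b = 0.1667 (C=21, D=15), p = 0.612202, fail to reject H0.


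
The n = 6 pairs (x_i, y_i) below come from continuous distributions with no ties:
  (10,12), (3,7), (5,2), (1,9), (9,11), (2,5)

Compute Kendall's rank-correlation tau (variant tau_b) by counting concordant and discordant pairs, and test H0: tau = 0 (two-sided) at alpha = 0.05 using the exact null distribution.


Step 1: Enumerate the 15 unordered pairs (i,j) with i<j and classify each by sign(x_j-x_i) * sign(y_j-y_i).
  (1,2):dx=-7,dy=-5->C; (1,3):dx=-5,dy=-10->C; (1,4):dx=-9,dy=-3->C; (1,5):dx=-1,dy=-1->C
  (1,6):dx=-8,dy=-7->C; (2,3):dx=+2,dy=-5->D; (2,4):dx=-2,dy=+2->D; (2,5):dx=+6,dy=+4->C
  (2,6):dx=-1,dy=-2->C; (3,4):dx=-4,dy=+7->D; (3,5):dx=+4,dy=+9->C; (3,6):dx=-3,dy=+3->D
  (4,5):dx=+8,dy=+2->C; (4,6):dx=+1,dy=-4->D; (5,6):dx=-7,dy=-6->C
Step 2: C = 10, D = 5, total pairs = 15.
Step 3: tau = (C - D)/(n(n-1)/2) = (10 - 5)/15 = 0.333333.
Step 4: Exact two-sided p-value (enumerate n! = 720 permutations of y under H0): p = 0.469444.
Step 5: alpha = 0.05. fail to reject H0.

tau_b = 0.3333 (C=10, D=5), p = 0.469444, fail to reject H0.


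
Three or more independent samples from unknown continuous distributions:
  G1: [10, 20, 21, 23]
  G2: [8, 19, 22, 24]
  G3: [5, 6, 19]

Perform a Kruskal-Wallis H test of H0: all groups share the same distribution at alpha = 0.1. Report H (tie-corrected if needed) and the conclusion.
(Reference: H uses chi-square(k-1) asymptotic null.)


Step 1: Combine all N = 11 observations and assign midranks.
sorted (value, group, rank): (5,G3,1), (6,G3,2), (8,G2,3), (10,G1,4), (19,G2,5.5), (19,G3,5.5), (20,G1,7), (21,G1,8), (22,G2,9), (23,G1,10), (24,G2,11)
Step 2: Sum ranks within each group.
R_1 = 29 (n_1 = 4)
R_2 = 28.5 (n_2 = 4)
R_3 = 8.5 (n_3 = 3)
Step 3: H = 12/(N(N+1)) * sum(R_i^2/n_i) - 3(N+1)
     = 12/(11*12) * (29^2/4 + 28.5^2/4 + 8.5^2/3) - 3*12
     = 0.090909 * 437.396 - 36
     = 3.763258.
Step 4: Ties present; correction factor C = 1 - 6/(11^3 - 11) = 0.995455. Corrected H = 3.763258 / 0.995455 = 3.780441.
Step 5: Under H0, H ~ chi^2(2); p-value = 0.151038.
Step 6: alpha = 0.1. fail to reject H0.

H = 3.7804, df = 2, p = 0.151038, fail to reject H0.


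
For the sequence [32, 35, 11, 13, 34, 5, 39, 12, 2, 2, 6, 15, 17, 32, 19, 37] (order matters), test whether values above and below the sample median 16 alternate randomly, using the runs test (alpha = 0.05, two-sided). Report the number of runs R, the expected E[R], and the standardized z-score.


Step 1: Compute median = 16; label A = above, B = below.
Labels in order: AABBABABBBBBAAAA  (n_A = 8, n_B = 8)
Step 2: Count runs R = 7.
Step 3: Under H0 (random ordering), E[R] = 2*n_A*n_B/(n_A+n_B) + 1 = 2*8*8/16 + 1 = 9.0000.
        Var[R] = 2*n_A*n_B*(2*n_A*n_B - n_A - n_B) / ((n_A+n_B)^2 * (n_A+n_B-1)) = 14336/3840 = 3.7333.
        SD[R] = 1.9322.
Step 4: Continuity-corrected z = (R + 0.5 - E[R]) / SD[R] = (7 + 0.5 - 9.0000) / 1.9322 = -0.7763.
Step 5: Two-sided p-value via normal approximation = 2*(1 - Phi(|z|)) = 0.437558.
Step 6: alpha = 0.05. fail to reject H0.

R = 7, z = -0.7763, p = 0.437558, fail to reject H0.


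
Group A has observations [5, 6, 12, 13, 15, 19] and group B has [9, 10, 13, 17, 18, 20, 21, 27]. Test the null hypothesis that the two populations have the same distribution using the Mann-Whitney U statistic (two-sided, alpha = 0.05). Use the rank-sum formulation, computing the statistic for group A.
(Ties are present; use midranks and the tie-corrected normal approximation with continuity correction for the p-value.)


Step 1: Combine and sort all 14 observations; assign midranks.
sorted (value, group): (5,X), (6,X), (9,Y), (10,Y), (12,X), (13,X), (13,Y), (15,X), (17,Y), (18,Y), (19,X), (20,Y), (21,Y), (27,Y)
ranks: 5->1, 6->2, 9->3, 10->4, 12->5, 13->6.5, 13->6.5, 15->8, 17->9, 18->10, 19->11, 20->12, 21->13, 27->14
Step 2: Rank sum for X: R1 = 1 + 2 + 5 + 6.5 + 8 + 11 = 33.5.
Step 3: U_X = R1 - n1(n1+1)/2 = 33.5 - 6*7/2 = 33.5 - 21 = 12.5.
       U_Y = n1*n2 - U_X = 48 - 12.5 = 35.5.
Step 4: Ties are present, so use the tie-corrected normal approximation (with continuity correction) for the p-value.
Step 5: p-value = 0.155126; compare to alpha = 0.05. fail to reject H0.

U_X = 12.5, p = 0.155126, fail to reject H0 at alpha = 0.05.


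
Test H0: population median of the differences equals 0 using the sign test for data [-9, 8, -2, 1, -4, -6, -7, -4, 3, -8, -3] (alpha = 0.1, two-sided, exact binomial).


Step 1: Discard zero differences. Original n = 11; n_eff = number of nonzero differences = 11.
Nonzero differences (with sign): -9, +8, -2, +1, -4, -6, -7, -4, +3, -8, -3
Step 2: Count signs: positive = 3, negative = 8.
Step 3: Under H0: P(positive) = 0.5, so the number of positives S ~ Bin(11, 0.5).
Step 4: Two-sided exact p-value = sum of Bin(11,0.5) probabilities at or below the observed probability = 0.226562.
Step 5: alpha = 0.1. fail to reject H0.

n_eff = 11, pos = 3, neg = 8, p = 0.226562, fail to reject H0.


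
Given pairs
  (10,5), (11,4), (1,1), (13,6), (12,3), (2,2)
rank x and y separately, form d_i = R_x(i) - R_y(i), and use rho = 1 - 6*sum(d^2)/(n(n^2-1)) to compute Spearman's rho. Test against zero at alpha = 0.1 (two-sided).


Step 1: Rank x and y separately (midranks; no ties here).
rank(x): 10->3, 11->4, 1->1, 13->6, 12->5, 2->2
rank(y): 5->5, 4->4, 1->1, 6->6, 3->3, 2->2
Step 2: d_i = R_x(i) - R_y(i); compute d_i^2.
  (3-5)^2=4, (4-4)^2=0, (1-1)^2=0, (6-6)^2=0, (5-3)^2=4, (2-2)^2=0
sum(d^2) = 8.
Step 3: rho = 1 - 6*8 / (6*(6^2 - 1)) = 1 - 48/210 = 0.771429.
Step 4: Under H0, t = rho * sqrt((n-2)/(1-rho^2)) = 2.4247 ~ t(4).
Step 5: Two-sided p-value from the t-distribution with 4 df = 0.072397.
Step 6: alpha = 0.1. reject H0.

rho = 0.7714, p = 0.072397, reject H0 at alpha = 0.1.


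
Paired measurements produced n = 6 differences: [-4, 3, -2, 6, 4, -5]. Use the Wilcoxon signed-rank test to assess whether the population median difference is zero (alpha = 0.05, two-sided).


Step 1: Drop any zero differences (none here) and take |d_i|.
|d| = [4, 3, 2, 6, 4, 5]
Step 2: Midrank |d_i| (ties get averaged ranks).
ranks: |4|->3.5, |3|->2, |2|->1, |6|->6, |4|->3.5, |5|->5
Step 3: Attach original signs; sum ranks with positive sign and with negative sign.
W+ = 2 + 6 + 3.5 = 11.5
W- = 3.5 + 1 + 5 = 9.5
(Check: W+ + W- = 21 should equal n(n+1)/2 = 21.)
Step 4: Test statistic W = min(W+, W-) = 9.5.
Step 5: Ties in |d|, so use the tie-corrected normal approximation.
        E[W] = n(n+1)/4 = 6*7/4 = 10.5.
        Tie groups: |d|=4 (t=2); sum(t^3 - t) = 6.
        Var[W] = n(n+1)(2n+1)/24 - sum(t^3-t)/48 = 546/24 - 6/48 = 22.625.
        z = (W - E[W]) / sqrt(Var[W]) = (9.5 - 10.5) / 4.7566 = -0.2102.
        Two-sided p = 2*Phi(z) = 0.833484.
Step 6: alpha = 0.05. fail to reject H0.

W+ = 11.5, W- = 9.5, W = min = 9.5, p = 0.833484, fail to reject H0.


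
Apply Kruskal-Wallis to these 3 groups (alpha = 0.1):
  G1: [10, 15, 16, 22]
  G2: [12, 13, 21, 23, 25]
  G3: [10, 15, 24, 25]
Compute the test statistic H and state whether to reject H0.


Step 1: Combine all N = 13 observations and assign midranks.
sorted (value, group, rank): (10,G1,1.5), (10,G3,1.5), (12,G2,3), (13,G2,4), (15,G1,5.5), (15,G3,5.5), (16,G1,7), (21,G2,8), (22,G1,9), (23,G2,10), (24,G3,11), (25,G2,12.5), (25,G3,12.5)
Step 2: Sum ranks within each group.
R_1 = 23 (n_1 = 4)
R_2 = 37.5 (n_2 = 5)
R_3 = 30.5 (n_3 = 4)
Step 3: H = 12/(N(N+1)) * sum(R_i^2/n_i) - 3(N+1)
     = 12/(13*14) * (23^2/4 + 37.5^2/5 + 30.5^2/4) - 3*14
     = 0.065934 * 646.062 - 42
     = 0.597527.
Step 4: Ties present; correction factor C = 1 - 18/(13^3 - 13) = 0.991758. Corrected H = 0.597527 / 0.991758 = 0.602493.
Step 5: Under H0, H ~ chi^2(2); p-value = 0.739895.
Step 6: alpha = 0.1. fail to reject H0.

H = 0.6025, df = 2, p = 0.739895, fail to reject H0.


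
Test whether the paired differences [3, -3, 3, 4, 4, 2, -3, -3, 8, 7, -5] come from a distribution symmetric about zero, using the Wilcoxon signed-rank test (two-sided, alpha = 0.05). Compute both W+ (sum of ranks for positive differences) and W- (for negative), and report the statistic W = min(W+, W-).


Step 1: Drop any zero differences (none here) and take |d_i|.
|d| = [3, 3, 3, 4, 4, 2, 3, 3, 8, 7, 5]
Step 2: Midrank |d_i| (ties get averaged ranks).
ranks: |3|->4, |3|->4, |3|->4, |4|->7.5, |4|->7.5, |2|->1, |3|->4, |3|->4, |8|->11, |7|->10, |5|->9
Step 3: Attach original signs; sum ranks with positive sign and with negative sign.
W+ = 4 + 4 + 7.5 + 7.5 + 1 + 11 + 10 = 45
W- = 4 + 4 + 4 + 9 = 21
(Check: W+ + W- = 66 should equal n(n+1)/2 = 66.)
Step 4: Test statistic W = min(W+, W-) = 21.
Step 5: Ties in |d|, so use the tie-corrected normal approximation.
        E[W] = n(n+1)/4 = 11*12/4 = 33.
        Tie groups: |d|=3 (t=5), |d|=4 (t=2); sum(t^3 - t) = 126.
        Var[W] = n(n+1)(2n+1)/24 - sum(t^3-t)/48 = 3036/24 - 126/48 = 123.875.
        z = (W - E[W]) / sqrt(Var[W]) = (21 - 33) / 11.1299 = -1.0782.
        Two-sided p = 2*Phi(z) = 0.280955.
Step 6: alpha = 0.05. fail to reject H0.

W+ = 45, W- = 21, W = min = 21, p = 0.280955, fail to reject H0.


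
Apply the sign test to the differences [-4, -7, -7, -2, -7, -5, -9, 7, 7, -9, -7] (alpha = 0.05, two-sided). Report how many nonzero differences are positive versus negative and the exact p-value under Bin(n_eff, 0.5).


Step 1: Discard zero differences. Original n = 11; n_eff = number of nonzero differences = 11.
Nonzero differences (with sign): -4, -7, -7, -2, -7, -5, -9, +7, +7, -9, -7
Step 2: Count signs: positive = 2, negative = 9.
Step 3: Under H0: P(positive) = 0.5, so the number of positives S ~ Bin(11, 0.5).
Step 4: Two-sided exact p-value = sum of Bin(11,0.5) probabilities at or below the observed probability = 0.065430.
Step 5: alpha = 0.05. fail to reject H0.

n_eff = 11, pos = 2, neg = 9, p = 0.065430, fail to reject H0.


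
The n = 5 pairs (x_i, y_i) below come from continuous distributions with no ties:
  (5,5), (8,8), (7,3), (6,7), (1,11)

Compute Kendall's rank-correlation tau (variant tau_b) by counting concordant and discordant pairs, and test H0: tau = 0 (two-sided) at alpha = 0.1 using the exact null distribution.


Step 1: Enumerate the 10 unordered pairs (i,j) with i<j and classify each by sign(x_j-x_i) * sign(y_j-y_i).
  (1,2):dx=+3,dy=+3->C; (1,3):dx=+2,dy=-2->D; (1,4):dx=+1,dy=+2->C; (1,5):dx=-4,dy=+6->D
  (2,3):dx=-1,dy=-5->C; (2,4):dx=-2,dy=-1->C; (2,5):dx=-7,dy=+3->D; (3,4):dx=-1,dy=+4->D
  (3,5):dx=-6,dy=+8->D; (4,5):dx=-5,dy=+4->D
Step 2: C = 4, D = 6, total pairs = 10.
Step 3: tau = (C - D)/(n(n-1)/2) = (4 - 6)/10 = -0.200000.
Step 4: Exact two-sided p-value (enumerate n! = 120 permutations of y under H0): p = 0.816667.
Step 5: alpha = 0.1. fail to reject H0.

tau_b = -0.2000 (C=4, D=6), p = 0.816667, fail to reject H0.


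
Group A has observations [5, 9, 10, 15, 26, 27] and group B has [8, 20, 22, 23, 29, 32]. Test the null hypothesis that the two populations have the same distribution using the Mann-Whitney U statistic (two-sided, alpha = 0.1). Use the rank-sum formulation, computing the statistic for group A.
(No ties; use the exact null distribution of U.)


Step 1: Combine and sort all 12 observations; assign midranks.
sorted (value, group): (5,X), (8,Y), (9,X), (10,X), (15,X), (20,Y), (22,Y), (23,Y), (26,X), (27,X), (29,Y), (32,Y)
ranks: 5->1, 8->2, 9->3, 10->4, 15->5, 20->6, 22->7, 23->8, 26->9, 27->10, 29->11, 32->12
Step 2: Rank sum for X: R1 = 1 + 3 + 4 + 5 + 9 + 10 = 32.
Step 3: U_X = R1 - n1(n1+1)/2 = 32 - 6*7/2 = 32 - 21 = 11.
       U_Y = n1*n2 - U_X = 36 - 11 = 25.
Step 4: No ties, so the exact null distribution of U (based on enumerating the C(12,6) = 924 equally likely rank assignments) gives the two-sided p-value.
Step 5: p-value = 0.309524; compare to alpha = 0.1. fail to reject H0.

U_X = 11, p = 0.309524, fail to reject H0 at alpha = 0.1.


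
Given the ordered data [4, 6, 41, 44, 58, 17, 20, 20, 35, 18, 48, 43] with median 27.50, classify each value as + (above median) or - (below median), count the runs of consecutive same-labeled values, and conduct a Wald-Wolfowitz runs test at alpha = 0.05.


Step 1: Compute median = 27.50; label A = above, B = below.
Labels in order: BBAAABBBABAA  (n_A = 6, n_B = 6)
Step 2: Count runs R = 6.
Step 3: Under H0 (random ordering), E[R] = 2*n_A*n_B/(n_A+n_B) + 1 = 2*6*6/12 + 1 = 7.0000.
        Var[R] = 2*n_A*n_B*(2*n_A*n_B - n_A - n_B) / ((n_A+n_B)^2 * (n_A+n_B-1)) = 4320/1584 = 2.7273.
        SD[R] = 1.6514.
Step 4: Continuity-corrected z = (R + 0.5 - E[R]) / SD[R] = (6 + 0.5 - 7.0000) / 1.6514 = -0.3028.
Step 5: Two-sided p-value via normal approximation = 2*(1 - Phi(|z|)) = 0.762069.
Step 6: alpha = 0.05. fail to reject H0.

R = 6, z = -0.3028, p = 0.762069, fail to reject H0.


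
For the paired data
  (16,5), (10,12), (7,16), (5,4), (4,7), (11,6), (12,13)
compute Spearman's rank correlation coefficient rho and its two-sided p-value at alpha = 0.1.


Step 1: Rank x and y separately (midranks; no ties here).
rank(x): 16->7, 10->4, 7->3, 5->2, 4->1, 11->5, 12->6
rank(y): 5->2, 12->5, 16->7, 4->1, 7->4, 6->3, 13->6
Step 2: d_i = R_x(i) - R_y(i); compute d_i^2.
  (7-2)^2=25, (4-5)^2=1, (3-7)^2=16, (2-1)^2=1, (1-4)^2=9, (5-3)^2=4, (6-6)^2=0
sum(d^2) = 56.
Step 3: rho = 1 - 6*56 / (7*(7^2 - 1)) = 1 - 336/336 = 0.000000.
Step 4: Under H0, t = rho * sqrt((n-2)/(1-rho^2)) = 0.0000 ~ t(5).
Step 5: Two-sided p-value from the t-distribution with 5 df = 1.000000.
Step 6: alpha = 0.1. fail to reject H0.

rho = 0.0000, p = 1.000000, fail to reject H0 at alpha = 0.1.


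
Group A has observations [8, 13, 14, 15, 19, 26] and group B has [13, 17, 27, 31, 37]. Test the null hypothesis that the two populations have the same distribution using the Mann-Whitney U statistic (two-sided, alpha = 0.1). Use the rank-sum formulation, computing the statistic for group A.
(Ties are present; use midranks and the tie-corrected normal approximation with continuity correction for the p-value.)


Step 1: Combine and sort all 11 observations; assign midranks.
sorted (value, group): (8,X), (13,X), (13,Y), (14,X), (15,X), (17,Y), (19,X), (26,X), (27,Y), (31,Y), (37,Y)
ranks: 8->1, 13->2.5, 13->2.5, 14->4, 15->5, 17->6, 19->7, 26->8, 27->9, 31->10, 37->11
Step 2: Rank sum for X: R1 = 1 + 2.5 + 4 + 5 + 7 + 8 = 27.5.
Step 3: U_X = R1 - n1(n1+1)/2 = 27.5 - 6*7/2 = 27.5 - 21 = 6.5.
       U_Y = n1*n2 - U_X = 30 - 6.5 = 23.5.
Step 4: Ties are present, so use the tie-corrected normal approximation (with continuity correction) for the p-value.
Step 5: p-value = 0.143215; compare to alpha = 0.1. fail to reject H0.

U_X = 6.5, p = 0.143215, fail to reject H0 at alpha = 0.1.


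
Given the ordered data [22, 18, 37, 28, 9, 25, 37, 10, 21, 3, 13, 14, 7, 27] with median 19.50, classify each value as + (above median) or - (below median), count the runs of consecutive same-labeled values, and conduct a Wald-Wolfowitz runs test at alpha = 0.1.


Step 1: Compute median = 19.50; label A = above, B = below.
Labels in order: ABAABAABABBBBA  (n_A = 7, n_B = 7)
Step 2: Count runs R = 9.
Step 3: Under H0 (random ordering), E[R] = 2*n_A*n_B/(n_A+n_B) + 1 = 2*7*7/14 + 1 = 8.0000.
        Var[R] = 2*n_A*n_B*(2*n_A*n_B - n_A - n_B) / ((n_A+n_B)^2 * (n_A+n_B-1)) = 8232/2548 = 3.2308.
        SD[R] = 1.7974.
Step 4: Continuity-corrected z = (R - 0.5 - E[R]) / SD[R] = (9 - 0.5 - 8.0000) / 1.7974 = 0.2782.
Step 5: Two-sided p-value via normal approximation = 2*(1 - Phi(|z|)) = 0.780879.
Step 6: alpha = 0.1. fail to reject H0.

R = 9, z = 0.2782, p = 0.780879, fail to reject H0.


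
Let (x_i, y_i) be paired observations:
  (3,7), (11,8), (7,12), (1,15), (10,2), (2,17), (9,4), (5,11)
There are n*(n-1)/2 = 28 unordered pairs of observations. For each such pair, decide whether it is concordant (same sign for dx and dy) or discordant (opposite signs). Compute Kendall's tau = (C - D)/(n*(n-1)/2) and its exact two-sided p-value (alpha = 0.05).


Step 1: Enumerate the 28 unordered pairs (i,j) with i<j and classify each by sign(x_j-x_i) * sign(y_j-y_i).
  (1,2):dx=+8,dy=+1->C; (1,3):dx=+4,dy=+5->C; (1,4):dx=-2,dy=+8->D; (1,5):dx=+7,dy=-5->D
  (1,6):dx=-1,dy=+10->D; (1,7):dx=+6,dy=-3->D; (1,8):dx=+2,dy=+4->C; (2,3):dx=-4,dy=+4->D
  (2,4):dx=-10,dy=+7->D; (2,5):dx=-1,dy=-6->C; (2,6):dx=-9,dy=+9->D; (2,7):dx=-2,dy=-4->C
  (2,8):dx=-6,dy=+3->D; (3,4):dx=-6,dy=+3->D; (3,5):dx=+3,dy=-10->D; (3,6):dx=-5,dy=+5->D
  (3,7):dx=+2,dy=-8->D; (3,8):dx=-2,dy=-1->C; (4,5):dx=+9,dy=-13->D; (4,6):dx=+1,dy=+2->C
  (4,7):dx=+8,dy=-11->D; (4,8):dx=+4,dy=-4->D; (5,6):dx=-8,dy=+15->D; (5,7):dx=-1,dy=+2->D
  (5,8):dx=-5,dy=+9->D; (6,7):dx=+7,dy=-13->D; (6,8):dx=+3,dy=-6->D; (7,8):dx=-4,dy=+7->D
Step 2: C = 7, D = 21, total pairs = 28.
Step 3: tau = (C - D)/(n(n-1)/2) = (7 - 21)/28 = -0.500000.
Step 4: Exact two-sided p-value (enumerate n! = 40320 permutations of y under H0): p = 0.108681.
Step 5: alpha = 0.05. fail to reject H0.

tau_b = -0.5000 (C=7, D=21), p = 0.108681, fail to reject H0.


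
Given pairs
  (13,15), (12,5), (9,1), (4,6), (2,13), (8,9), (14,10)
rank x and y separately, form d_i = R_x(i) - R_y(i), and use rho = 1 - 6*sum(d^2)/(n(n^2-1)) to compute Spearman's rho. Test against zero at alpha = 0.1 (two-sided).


Step 1: Rank x and y separately (midranks; no ties here).
rank(x): 13->6, 12->5, 9->4, 4->2, 2->1, 8->3, 14->7
rank(y): 15->7, 5->2, 1->1, 6->3, 13->6, 9->4, 10->5
Step 2: d_i = R_x(i) - R_y(i); compute d_i^2.
  (6-7)^2=1, (5-2)^2=9, (4-1)^2=9, (2-3)^2=1, (1-6)^2=25, (3-4)^2=1, (7-5)^2=4
sum(d^2) = 50.
Step 3: rho = 1 - 6*50 / (7*(7^2 - 1)) = 1 - 300/336 = 0.107143.
Step 4: Under H0, t = rho * sqrt((n-2)/(1-rho^2)) = 0.2410 ~ t(5).
Step 5: Two-sided p-value from the t-distribution with 5 df = 0.819151.
Step 6: alpha = 0.1. fail to reject H0.

rho = 0.1071, p = 0.819151, fail to reject H0 at alpha = 0.1.


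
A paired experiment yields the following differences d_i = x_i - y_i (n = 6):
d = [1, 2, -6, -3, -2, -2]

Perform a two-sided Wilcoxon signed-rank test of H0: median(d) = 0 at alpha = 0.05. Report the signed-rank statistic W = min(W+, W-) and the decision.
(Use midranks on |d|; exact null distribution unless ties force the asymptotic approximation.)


Step 1: Drop any zero differences (none here) and take |d_i|.
|d| = [1, 2, 6, 3, 2, 2]
Step 2: Midrank |d_i| (ties get averaged ranks).
ranks: |1|->1, |2|->3, |6|->6, |3|->5, |2|->3, |2|->3
Step 3: Attach original signs; sum ranks with positive sign and with negative sign.
W+ = 1 + 3 = 4
W- = 6 + 5 + 3 + 3 = 17
(Check: W+ + W- = 21 should equal n(n+1)/2 = 21.)
Step 4: Test statistic W = min(W+, W-) = 4.
Step 5: Ties in |d|, so use the tie-corrected normal approximation.
        E[W] = n(n+1)/4 = 6*7/4 = 10.5.
        Tie groups: |d|=2 (t=3); sum(t^3 - t) = 24.
        Var[W] = n(n+1)(2n+1)/24 - sum(t^3-t)/48 = 546/24 - 24/48 = 22.25.
        z = (W - E[W]) / sqrt(Var[W]) = (4 - 10.5) / 4.7170 = -1.3780.
        Two-sided p = 2*Phi(z) = 0.168204.
Step 6: alpha = 0.05. fail to reject H0.

W+ = 4, W- = 17, W = min = 4, p = 0.168204, fail to reject H0.


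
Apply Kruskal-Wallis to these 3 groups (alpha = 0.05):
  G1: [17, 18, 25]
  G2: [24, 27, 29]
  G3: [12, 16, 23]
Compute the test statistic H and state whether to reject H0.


Step 1: Combine all N = 9 observations and assign midranks.
sorted (value, group, rank): (12,G3,1), (16,G3,2), (17,G1,3), (18,G1,4), (23,G3,5), (24,G2,6), (25,G1,7), (27,G2,8), (29,G2,9)
Step 2: Sum ranks within each group.
R_1 = 14 (n_1 = 3)
R_2 = 23 (n_2 = 3)
R_3 = 8 (n_3 = 3)
Step 3: H = 12/(N(N+1)) * sum(R_i^2/n_i) - 3(N+1)
     = 12/(9*10) * (14^2/3 + 23^2/3 + 8^2/3) - 3*10
     = 0.133333 * 263 - 30
     = 5.066667.
Step 4: No ties, so H is used without correction.
Step 5: Under H0, H ~ chi^2(2); p-value = 0.079394.
Step 6: alpha = 0.05. fail to reject H0.

H = 5.0667, df = 2, p = 0.079394, fail to reject H0.


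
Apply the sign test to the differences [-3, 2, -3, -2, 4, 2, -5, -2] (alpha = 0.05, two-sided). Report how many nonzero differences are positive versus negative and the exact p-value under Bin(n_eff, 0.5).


Step 1: Discard zero differences. Original n = 8; n_eff = number of nonzero differences = 8.
Nonzero differences (with sign): -3, +2, -3, -2, +4, +2, -5, -2
Step 2: Count signs: positive = 3, negative = 5.
Step 3: Under H0: P(positive) = 0.5, so the number of positives S ~ Bin(8, 0.5).
Step 4: Two-sided exact p-value = sum of Bin(8,0.5) probabilities at or below the observed probability = 0.726562.
Step 5: alpha = 0.05. fail to reject H0.

n_eff = 8, pos = 3, neg = 5, p = 0.726562, fail to reject H0.


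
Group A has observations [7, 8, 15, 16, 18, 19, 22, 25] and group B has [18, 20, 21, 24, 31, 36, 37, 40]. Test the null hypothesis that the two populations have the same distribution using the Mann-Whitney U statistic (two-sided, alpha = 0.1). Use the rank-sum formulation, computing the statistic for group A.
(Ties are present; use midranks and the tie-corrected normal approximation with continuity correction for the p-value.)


Step 1: Combine and sort all 16 observations; assign midranks.
sorted (value, group): (7,X), (8,X), (15,X), (16,X), (18,X), (18,Y), (19,X), (20,Y), (21,Y), (22,X), (24,Y), (25,X), (31,Y), (36,Y), (37,Y), (40,Y)
ranks: 7->1, 8->2, 15->3, 16->4, 18->5.5, 18->5.5, 19->7, 20->8, 21->9, 22->10, 24->11, 25->12, 31->13, 36->14, 37->15, 40->16
Step 2: Rank sum for X: R1 = 1 + 2 + 3 + 4 + 5.5 + 7 + 10 + 12 = 44.5.
Step 3: U_X = R1 - n1(n1+1)/2 = 44.5 - 8*9/2 = 44.5 - 36 = 8.5.
       U_Y = n1*n2 - U_X = 64 - 8.5 = 55.5.
Step 4: Ties are present, so use the tie-corrected normal approximation (with continuity correction) for the p-value.
Step 5: p-value = 0.015638; compare to alpha = 0.1. reject H0.

U_X = 8.5, p = 0.015638, reject H0 at alpha = 0.1.


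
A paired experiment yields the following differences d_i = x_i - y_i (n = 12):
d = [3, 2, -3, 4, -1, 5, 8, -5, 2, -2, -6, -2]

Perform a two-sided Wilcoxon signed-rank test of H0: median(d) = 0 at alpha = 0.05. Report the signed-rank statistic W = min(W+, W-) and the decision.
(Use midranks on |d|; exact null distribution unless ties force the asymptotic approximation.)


Step 1: Drop any zero differences (none here) and take |d_i|.
|d| = [3, 2, 3, 4, 1, 5, 8, 5, 2, 2, 6, 2]
Step 2: Midrank |d_i| (ties get averaged ranks).
ranks: |3|->6.5, |2|->3.5, |3|->6.5, |4|->8, |1|->1, |5|->9.5, |8|->12, |5|->9.5, |2|->3.5, |2|->3.5, |6|->11, |2|->3.5
Step 3: Attach original signs; sum ranks with positive sign and with negative sign.
W+ = 6.5 + 3.5 + 8 + 9.5 + 12 + 3.5 = 43
W- = 6.5 + 1 + 9.5 + 3.5 + 11 + 3.5 = 35
(Check: W+ + W- = 78 should equal n(n+1)/2 = 78.)
Step 4: Test statistic W = min(W+, W-) = 35.
Step 5: Ties in |d|, so use the tie-corrected normal approximation.
        E[W] = n(n+1)/4 = 12*13/4 = 39.
        Tie groups: |d|=2 (t=4), |d|=3 (t=2), |d|=5 (t=2); sum(t^3 - t) = 72.
        Var[W] = n(n+1)(2n+1)/24 - sum(t^3-t)/48 = 3900/24 - 72/48 = 161.
        z = (W - E[W]) / sqrt(Var[W]) = (35 - 39) / 12.6886 = -0.3152.
        Two-sided p = 2*Phi(z) = 0.752576.
Step 6: alpha = 0.05. fail to reject H0.

W+ = 43, W- = 35, W = min = 35, p = 0.752576, fail to reject H0.


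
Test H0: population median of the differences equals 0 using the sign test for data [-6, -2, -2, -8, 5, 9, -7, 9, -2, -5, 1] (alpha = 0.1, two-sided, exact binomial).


Step 1: Discard zero differences. Original n = 11; n_eff = number of nonzero differences = 11.
Nonzero differences (with sign): -6, -2, -2, -8, +5, +9, -7, +9, -2, -5, +1
Step 2: Count signs: positive = 4, negative = 7.
Step 3: Under H0: P(positive) = 0.5, so the number of positives S ~ Bin(11, 0.5).
Step 4: Two-sided exact p-value = sum of Bin(11,0.5) probabilities at or below the observed probability = 0.548828.
Step 5: alpha = 0.1. fail to reject H0.

n_eff = 11, pos = 4, neg = 7, p = 0.548828, fail to reject H0.


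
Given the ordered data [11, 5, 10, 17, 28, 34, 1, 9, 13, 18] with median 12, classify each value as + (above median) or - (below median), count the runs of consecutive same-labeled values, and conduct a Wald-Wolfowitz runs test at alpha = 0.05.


Step 1: Compute median = 12; label A = above, B = below.
Labels in order: BBBAAABBAA  (n_A = 5, n_B = 5)
Step 2: Count runs R = 4.
Step 3: Under H0 (random ordering), E[R] = 2*n_A*n_B/(n_A+n_B) + 1 = 2*5*5/10 + 1 = 6.0000.
        Var[R] = 2*n_A*n_B*(2*n_A*n_B - n_A - n_B) / ((n_A+n_B)^2 * (n_A+n_B-1)) = 2000/900 = 2.2222.
        SD[R] = 1.4907.
Step 4: Continuity-corrected z = (R + 0.5 - E[R]) / SD[R] = (4 + 0.5 - 6.0000) / 1.4907 = -1.0062.
Step 5: Two-sided p-value via normal approximation = 2*(1 - Phi(|z|)) = 0.314305.
Step 6: alpha = 0.05. fail to reject H0.

R = 4, z = -1.0062, p = 0.314305, fail to reject H0.


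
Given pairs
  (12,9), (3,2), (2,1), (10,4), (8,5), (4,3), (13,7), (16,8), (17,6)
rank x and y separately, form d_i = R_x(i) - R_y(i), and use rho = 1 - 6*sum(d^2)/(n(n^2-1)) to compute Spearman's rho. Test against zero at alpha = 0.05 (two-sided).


Step 1: Rank x and y separately (midranks; no ties here).
rank(x): 12->6, 3->2, 2->1, 10->5, 8->4, 4->3, 13->7, 16->8, 17->9
rank(y): 9->9, 2->2, 1->1, 4->4, 5->5, 3->3, 7->7, 8->8, 6->6
Step 2: d_i = R_x(i) - R_y(i); compute d_i^2.
  (6-9)^2=9, (2-2)^2=0, (1-1)^2=0, (5-4)^2=1, (4-5)^2=1, (3-3)^2=0, (7-7)^2=0, (8-8)^2=0, (9-6)^2=9
sum(d^2) = 20.
Step 3: rho = 1 - 6*20 / (9*(9^2 - 1)) = 1 - 120/720 = 0.833333.
Step 4: Under H0, t = rho * sqrt((n-2)/(1-rho^2)) = 3.9886 ~ t(7).
Step 5: Two-sided p-value from the t-distribution with 7 df = 0.005266.
Step 6: alpha = 0.05. reject H0.

rho = 0.8333, p = 0.005266, reject H0 at alpha = 0.05.


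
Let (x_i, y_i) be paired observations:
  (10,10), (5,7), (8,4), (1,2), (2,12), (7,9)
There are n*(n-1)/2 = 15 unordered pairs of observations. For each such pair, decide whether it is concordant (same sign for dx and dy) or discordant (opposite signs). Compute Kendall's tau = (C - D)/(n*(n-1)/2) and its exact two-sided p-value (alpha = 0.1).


Step 1: Enumerate the 15 unordered pairs (i,j) with i<j and classify each by sign(x_j-x_i) * sign(y_j-y_i).
  (1,2):dx=-5,dy=-3->C; (1,3):dx=-2,dy=-6->C; (1,4):dx=-9,dy=-8->C; (1,5):dx=-8,dy=+2->D
  (1,6):dx=-3,dy=-1->C; (2,3):dx=+3,dy=-3->D; (2,4):dx=-4,dy=-5->C; (2,5):dx=-3,dy=+5->D
  (2,6):dx=+2,dy=+2->C; (3,4):dx=-7,dy=-2->C; (3,5):dx=-6,dy=+8->D; (3,6):dx=-1,dy=+5->D
  (4,5):dx=+1,dy=+10->C; (4,6):dx=+6,dy=+7->C; (5,6):dx=+5,dy=-3->D
Step 2: C = 9, D = 6, total pairs = 15.
Step 3: tau = (C - D)/(n(n-1)/2) = (9 - 6)/15 = 0.200000.
Step 4: Exact two-sided p-value (enumerate n! = 720 permutations of y under H0): p = 0.719444.
Step 5: alpha = 0.1. fail to reject H0.

tau_b = 0.2000 (C=9, D=6), p = 0.719444, fail to reject H0.
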